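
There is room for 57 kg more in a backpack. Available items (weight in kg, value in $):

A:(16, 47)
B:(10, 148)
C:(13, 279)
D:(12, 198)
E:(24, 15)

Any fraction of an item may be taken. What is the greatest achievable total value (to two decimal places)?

675.75

Greedy by value/weight ratio, highest first.
Ratios (sorted): C 21.46, D 16.50, B 14.80, A 2.94, E 0.62
take C (13 @ 279); take D (12 @ 198); take B (10 @ 148); take A (16 @ 47); take 6/24 of E → 3.75. Capacity used 57/57.
Total value = 675.75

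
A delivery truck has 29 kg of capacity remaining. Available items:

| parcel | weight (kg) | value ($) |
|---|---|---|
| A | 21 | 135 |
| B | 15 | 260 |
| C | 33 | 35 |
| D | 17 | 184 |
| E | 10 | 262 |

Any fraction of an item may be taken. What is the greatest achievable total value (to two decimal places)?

Ratios (sorted): E 26.20, B 17.33, D 10.82, A 6.43, C 1.06
take E (10 @ 262); take B (15 @ 260); take 4/17 of D → 43.29. Capacity used 29/29.
Total value = 565.29

565.29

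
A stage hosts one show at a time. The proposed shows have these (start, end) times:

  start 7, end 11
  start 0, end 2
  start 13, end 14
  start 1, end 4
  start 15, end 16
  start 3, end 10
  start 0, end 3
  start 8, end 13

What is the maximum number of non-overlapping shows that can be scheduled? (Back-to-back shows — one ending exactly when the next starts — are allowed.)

4

Sort by end time and greedily take each interval whose start is ≥ the last chosen end.
By end time: (0,2), (0,3), (1,4), (3,10), (7,11), (8,13), (13,14), (15,16).
Pick (0,2); next start ≥ 2 → (3,10); next start ≥ 10 → (13,14); next start ≥ 14 → (15,16).
Selected 4 shows.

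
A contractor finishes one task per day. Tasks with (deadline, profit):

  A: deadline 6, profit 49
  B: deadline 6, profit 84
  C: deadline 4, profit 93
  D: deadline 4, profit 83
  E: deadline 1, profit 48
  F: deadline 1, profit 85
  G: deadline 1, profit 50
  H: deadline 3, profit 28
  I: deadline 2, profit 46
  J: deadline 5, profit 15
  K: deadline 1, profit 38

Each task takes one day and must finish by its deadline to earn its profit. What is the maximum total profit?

440

Take jobs in profit order; each goes to the latest open slot no later than its deadline.
By profit: C(d4,93), F(d1,85), B(d6,84), D(d4,83), G(d1,50), A(d6,49), E(d1,48), I(d2,46), K(d1,38), H(d3,28), J(d5,15)
C→slot 4; F→slot 1; B→slot 6; D→slot 3; G skipped; A→slot 5; E skipped; I→slot 2; K skipped; H skipped; J skipped.
Profit = 85 + 46 + 83 + 93 + 49 + 84 = 440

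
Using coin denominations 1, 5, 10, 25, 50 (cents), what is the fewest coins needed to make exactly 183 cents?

Greedy: take as many of the largest coin as possible, then repeat with the remainder.
183 − 3×50→33 − 1×25→8 − 1×5→3 − 3×1→0
Total coins = 3 + 1 + 1 + 3 = 8

8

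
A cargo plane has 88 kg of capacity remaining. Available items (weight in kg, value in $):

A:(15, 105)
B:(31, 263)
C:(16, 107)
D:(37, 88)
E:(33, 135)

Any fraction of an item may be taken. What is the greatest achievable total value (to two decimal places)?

581.36

Ratios (sorted): B 8.48, A 7.00, C 6.69, E 4.09, D 2.38
take B (31 @ 263); take A (15 @ 105); take C (16 @ 107); take 26/33 of E → 106.36. Capacity used 88/88.
Total value = 581.36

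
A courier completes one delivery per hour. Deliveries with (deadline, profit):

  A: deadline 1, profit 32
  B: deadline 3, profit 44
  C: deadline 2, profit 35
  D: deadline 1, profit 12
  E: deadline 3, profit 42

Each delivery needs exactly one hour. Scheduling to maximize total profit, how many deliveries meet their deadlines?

3

By profit: B(d3,44), E(d3,42), C(d2,35), A(d1,32), D(d1,12)
B→slot 3; E→slot 2; C→slot 1; A skipped; D skipped.
3 of 5 scheduled.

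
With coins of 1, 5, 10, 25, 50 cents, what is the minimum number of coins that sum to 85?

3

Use the largest denomination that fits, subtract, and repeat.
85 − 1×50→35 − 1×25→10 − 1×10→0
Total coins = 1 + 1 + 1 = 3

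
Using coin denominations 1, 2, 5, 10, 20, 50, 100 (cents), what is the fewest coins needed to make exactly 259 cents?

6

259 = 2×100 + 1×50 + 1×5 + 2×2
Total coins = 2 + 1 + 1 + 2 = 6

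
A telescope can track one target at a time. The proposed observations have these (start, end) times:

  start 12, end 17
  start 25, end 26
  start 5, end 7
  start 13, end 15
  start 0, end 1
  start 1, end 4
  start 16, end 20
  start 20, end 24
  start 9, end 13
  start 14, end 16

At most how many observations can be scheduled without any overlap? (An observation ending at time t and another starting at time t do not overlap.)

8

Sort by end time and greedily take each interval whose start is ≥ the last chosen end.
Sorted by end: (0,1)  (1,4)  (5,7)  (9,13)  (13,15)  (14,16)  (12,17)  (16,20)  (20,24)  (25,26)
take (0,1); take (1,4); take (5,7); take (9,13); take (13,15); take (16,20); take (20,24); take (25,26).
Selected 8 observations.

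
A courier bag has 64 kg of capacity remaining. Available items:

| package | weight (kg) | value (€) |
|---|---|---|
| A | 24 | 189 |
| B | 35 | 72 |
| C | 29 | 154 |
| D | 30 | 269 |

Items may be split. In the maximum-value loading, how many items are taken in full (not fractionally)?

Order: D (269/30=8.97) > A (189/24=7.88) > C (154/29=5.31) > B (72/35=2.06)
Fill: take D (30 @ 269) → take A (24 @ 189) → take 10/29 of C → 53.10; 64/64 used.
2 item(s) taken whole; one partial (take 10/29 of C).

2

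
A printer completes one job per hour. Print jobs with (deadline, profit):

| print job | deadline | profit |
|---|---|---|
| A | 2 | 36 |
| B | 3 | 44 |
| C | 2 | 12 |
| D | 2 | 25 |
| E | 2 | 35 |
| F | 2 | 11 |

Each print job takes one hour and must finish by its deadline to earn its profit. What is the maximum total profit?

115

Take jobs in profit order; each goes to the latest open slot no later than its deadline.
By profit: B(d3,44), A(d2,36), E(d2,35), D(d2,25), C(d2,12), F(d2,11)
B→slot 3; A→slot 2; E→slot 1; D skipped; C skipped; F skipped.
Profit = 35 + 36 + 44 = 115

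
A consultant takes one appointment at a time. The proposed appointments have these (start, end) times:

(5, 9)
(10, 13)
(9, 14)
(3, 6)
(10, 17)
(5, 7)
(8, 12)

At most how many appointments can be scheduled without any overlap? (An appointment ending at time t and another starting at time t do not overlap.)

2

By end time: (3,6), (5,7), (5,9), (8,12), (10,13), (9,14), (10,17).
Pick (3,6); next start ≥ 6 → (8,12).
Selected 2 appointments.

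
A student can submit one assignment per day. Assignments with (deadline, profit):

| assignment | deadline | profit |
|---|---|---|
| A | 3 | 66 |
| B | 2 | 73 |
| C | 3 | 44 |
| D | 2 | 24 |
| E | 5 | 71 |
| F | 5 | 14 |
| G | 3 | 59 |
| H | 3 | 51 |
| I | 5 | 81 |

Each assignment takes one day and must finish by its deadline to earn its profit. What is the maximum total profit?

350

Profit order: I=81 B=73 E=71 A=66 G=59 H=51 C=44 D=24 F=14
Assign: I→slot 5, B→slot 2, E→slot 4, A→slot 3, G→slot 1, H skipped, C skipped, D skipped, F skipped.
Slots: [1:G] [2:B] [3:A] [4:E] [5:I]
Profit = 59 + 73 + 66 + 71 + 81 = 350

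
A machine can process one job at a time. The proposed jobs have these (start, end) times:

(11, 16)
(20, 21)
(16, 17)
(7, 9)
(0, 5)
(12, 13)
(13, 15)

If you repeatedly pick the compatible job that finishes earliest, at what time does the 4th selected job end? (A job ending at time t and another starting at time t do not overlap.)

15

Order by finish time; keep every interval that doesn't clash with the previous kept one.
Sorted by end: (0,5)  (7,9)  (12,13)  (13,15)  (11,16)  (16,17)  (20,21)
take (0,5); take (7,9); take (12,13); take (13,15); skip (11,16); take (16,17); take (20,21).
Selected: (0,5) (7,9) (12,13) (13,15) (16,17) (20,21)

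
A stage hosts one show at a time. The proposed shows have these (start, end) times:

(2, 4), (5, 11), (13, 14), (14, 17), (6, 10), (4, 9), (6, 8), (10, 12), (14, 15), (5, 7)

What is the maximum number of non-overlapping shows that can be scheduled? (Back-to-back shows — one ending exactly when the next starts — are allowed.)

5

Greedy by earliest finish: after sorting by end time, pick each interval compatible with the last pick.
By end time: (2,4), (5,7), (6,8), (4,9), (6,10), (5,11), (10,12), (13,14), (14,15), (14,17).
Pick (2,4); next start ≥ 4 → (5,7); next start ≥ 7 → (10,12); next start ≥ 12 → (13,14); next start ≥ 14 → (14,15).
Selected 5 shows.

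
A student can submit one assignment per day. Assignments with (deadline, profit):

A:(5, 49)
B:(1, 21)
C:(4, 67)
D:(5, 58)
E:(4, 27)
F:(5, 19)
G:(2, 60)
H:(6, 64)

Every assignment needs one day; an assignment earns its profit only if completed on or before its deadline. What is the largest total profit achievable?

Take jobs in profit order; each goes to the latest open slot no later than its deadline.
Profit order: C=67 H=64 G=60 D=58 A=49 E=27 B=21 F=19
Assign: C→slot 4, H→slot 6, G→slot 2, D→slot 5, A→slot 3, E→slot 1, B skipped, F skipped.
Slots: [1:E] [2:G] [3:A] [4:C] [5:D] [6:H]
Profit = 27 + 60 + 49 + 67 + 58 + 64 = 325

325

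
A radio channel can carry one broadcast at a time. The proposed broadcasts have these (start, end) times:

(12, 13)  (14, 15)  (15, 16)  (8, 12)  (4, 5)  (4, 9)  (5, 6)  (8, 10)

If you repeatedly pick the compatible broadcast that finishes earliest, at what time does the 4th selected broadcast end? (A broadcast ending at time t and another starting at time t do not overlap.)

13

By end time: (4,5), (5,6), (4,9), (8,10), (8,12), (12,13), (14,15), (15,16).
Pick (4,5); next start ≥ 5 → (5,6); next start ≥ 6 → (8,10); next start ≥ 10 → (12,13); next start ≥ 13 → (14,15); next start ≥ 15 → (15,16).
Selected: (4,5) (5,6) (8,10) (12,13) (14,15) (15,16)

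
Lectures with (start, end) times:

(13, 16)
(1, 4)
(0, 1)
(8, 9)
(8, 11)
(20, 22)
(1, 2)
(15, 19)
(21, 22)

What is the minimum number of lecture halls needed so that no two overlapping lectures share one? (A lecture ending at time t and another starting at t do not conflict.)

The answer is the maximum number of intervals overlapping at any instant.
Events (time:±→running): 0:+→1 1:-→0 1:+→1 1:+→2 … peak 2.

2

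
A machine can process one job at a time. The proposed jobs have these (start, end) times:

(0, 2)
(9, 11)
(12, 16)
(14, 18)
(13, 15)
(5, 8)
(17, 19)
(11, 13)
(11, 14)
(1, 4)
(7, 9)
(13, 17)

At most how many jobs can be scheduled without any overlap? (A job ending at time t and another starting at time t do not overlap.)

Sort by end time and greedily take each interval whose start is ≥ the last chosen end.
Sorted by end: (0,2)  (1,4)  (5,8)  (7,9)  (9,11)  (11,13)  (11,14)  (13,15)  (12,16)  (13,17)  (14,18)  (17,19)
take (0,2); take (5,8); take (9,11); take (11,13); skip (11,14); take (13,15); take (17,19).
Selected 6 jobs.

6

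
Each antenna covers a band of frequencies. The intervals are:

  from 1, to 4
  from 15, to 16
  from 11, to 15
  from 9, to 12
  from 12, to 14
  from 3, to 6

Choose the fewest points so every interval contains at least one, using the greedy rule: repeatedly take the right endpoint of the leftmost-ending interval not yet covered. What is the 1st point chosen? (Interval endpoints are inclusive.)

Process intervals by earliest right end; each time one isn't hit yet, stab at its right endpoint.
By right end: [1,4]  [3,6]  [9,12]  [12,14]  [11,15]  [15,16]
[1,4] uncovered → point at 4; [9,12] uncovered → point at 12; [15,16] uncovered → point at 16.
Points: 4, 12, 16 (3 total).

4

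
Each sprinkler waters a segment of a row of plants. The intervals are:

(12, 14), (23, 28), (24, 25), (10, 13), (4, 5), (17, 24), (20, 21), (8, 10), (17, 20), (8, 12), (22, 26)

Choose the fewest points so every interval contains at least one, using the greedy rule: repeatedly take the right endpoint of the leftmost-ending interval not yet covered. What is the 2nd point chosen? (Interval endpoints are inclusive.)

10

Process intervals by earliest right end; each time one isn't hit yet, stab at its right endpoint.
Sorted: [4,5] [8,10] [8,12] [10,13] [12,14] [17,20] [20,21] [17,24] [24,25] [22,26] [23,28]
{[4,5]} hit by 5; {[8,10],[8,12],[10,13]} hit by 10; {[12,14]} hit by 14; {[17,20],[20,21],[17,24]} hit by 20; {[24,25],[22,26],[23,28]} hit by 25.
Points: 5, 10, 14, 20, 25 (5 total).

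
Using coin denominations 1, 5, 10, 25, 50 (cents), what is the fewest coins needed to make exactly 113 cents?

6

113 − 2×50→13 − 1×10→3 − 3×1→0
Total coins = 2 + 1 + 3 = 6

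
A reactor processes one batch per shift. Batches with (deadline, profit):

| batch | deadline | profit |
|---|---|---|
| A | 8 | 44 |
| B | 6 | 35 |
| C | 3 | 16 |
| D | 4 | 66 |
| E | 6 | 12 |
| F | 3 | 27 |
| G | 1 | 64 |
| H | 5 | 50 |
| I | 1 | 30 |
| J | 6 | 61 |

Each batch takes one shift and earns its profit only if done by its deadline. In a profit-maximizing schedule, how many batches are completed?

By profit: D(d4,66), G(d1,64), J(d6,61), H(d5,50), A(d8,44), B(d6,35), I(d1,30), F(d3,27), C(d3,16), E(d6,12)
D→slot 4; G→slot 1; J→slot 6; H→slot 5; A→slot 8; B→slot 3; I skipped; F→slot 2; C skipped; E skipped.
7 of 10 scheduled.

7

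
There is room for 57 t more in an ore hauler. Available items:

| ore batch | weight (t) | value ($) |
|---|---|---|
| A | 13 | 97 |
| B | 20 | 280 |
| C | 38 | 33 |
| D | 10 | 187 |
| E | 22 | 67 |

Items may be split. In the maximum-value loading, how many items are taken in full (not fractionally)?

Order: D (187/10=18.70) > B (280/20=14.00) > A (97/13=7.46) > E (67/22=3.05) > C (33/38=0.87)
Fill: take D (10 @ 187) → take B (20 @ 280) → take A (13 @ 97) → take 14/22 of E → 42.64; 57/57 used.
3 item(s) taken whole; one partial (take 14/22 of E).

3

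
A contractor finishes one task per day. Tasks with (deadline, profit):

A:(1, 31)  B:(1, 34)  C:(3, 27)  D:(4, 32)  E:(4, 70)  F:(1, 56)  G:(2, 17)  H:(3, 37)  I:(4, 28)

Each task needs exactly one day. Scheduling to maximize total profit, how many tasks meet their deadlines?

Take jobs in profit order; each goes to the latest open slot no later than its deadline.
Profit order: E=70 F=56 H=37 B=34 D=32 A=31 I=28 C=27 G=17
Assign: E→slot 4, F→slot 1, H→slot 3, B skipped, D→slot 2, A skipped, I skipped, C skipped, G skipped.
Slots: [1:F] [2:D] [3:H] [4:E]
4 of 9 scheduled.

4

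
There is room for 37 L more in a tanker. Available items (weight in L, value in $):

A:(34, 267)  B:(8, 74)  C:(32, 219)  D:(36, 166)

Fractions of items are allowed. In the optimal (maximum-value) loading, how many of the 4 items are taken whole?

Sort by value per unit weight and fill in that order.
Ratios (sorted): B 9.25, A 7.85, C 6.84, D 4.61
take B (8 @ 74); take 29/34 of A → 227.74. Capacity used 37/37.
1 item(s) taken whole; one partial (take 29/34 of A).

1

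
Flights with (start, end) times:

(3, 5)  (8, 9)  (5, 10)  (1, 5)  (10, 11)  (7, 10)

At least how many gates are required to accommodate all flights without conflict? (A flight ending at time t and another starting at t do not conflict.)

starts: [1, 3, 5, 7, 8, 10]
ends:   [5, 5, 9, 10, 10, 11]
s1→1 s3→2 e5→1 e5→0 s5→1 s7→2 s8→3  — peak 3.

3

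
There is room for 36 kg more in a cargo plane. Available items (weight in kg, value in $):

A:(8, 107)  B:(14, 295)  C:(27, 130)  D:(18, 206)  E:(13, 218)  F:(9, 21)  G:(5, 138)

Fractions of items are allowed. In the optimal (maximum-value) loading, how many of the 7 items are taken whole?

Ratios (sorted): G 27.60, B 21.07, E 16.77, A 13.38, D 11.44, C 4.81, F 2.33
take G (5 @ 138); take B (14 @ 295); take E (13 @ 218); take 4/8 of A → 53.50. Capacity used 36/36.
3 item(s) taken whole; one partial (take 4/8 of A).

3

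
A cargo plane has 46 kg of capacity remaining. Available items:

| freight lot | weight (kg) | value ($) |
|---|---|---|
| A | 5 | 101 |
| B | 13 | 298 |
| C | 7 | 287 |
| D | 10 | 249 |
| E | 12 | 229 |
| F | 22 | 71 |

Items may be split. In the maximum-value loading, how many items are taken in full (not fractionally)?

4

Greedy by value/weight ratio, highest first.
Ratios (sorted): C 41.00, D 24.90, B 22.92, A 20.20, E 19.08, F 3.23
take C (7 @ 287); take D (10 @ 249); take B (13 @ 298); take A (5 @ 101); take 11/12 of E → 209.92. Capacity used 46/46.
4 item(s) taken whole; one partial (take 11/12 of E).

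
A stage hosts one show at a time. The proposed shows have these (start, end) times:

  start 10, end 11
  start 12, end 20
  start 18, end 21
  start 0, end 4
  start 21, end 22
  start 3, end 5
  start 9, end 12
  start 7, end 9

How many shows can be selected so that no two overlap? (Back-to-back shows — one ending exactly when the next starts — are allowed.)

5

By end time: (0,4), (3,5), (7,9), (10,11), (9,12), (12,20), (18,21), (21,22).
Pick (0,4); next start ≥ 4 → (7,9); next start ≥ 9 → (10,11); next start ≥ 11 → (12,20); next start ≥ 20 → (21,22).
Selected 5 shows.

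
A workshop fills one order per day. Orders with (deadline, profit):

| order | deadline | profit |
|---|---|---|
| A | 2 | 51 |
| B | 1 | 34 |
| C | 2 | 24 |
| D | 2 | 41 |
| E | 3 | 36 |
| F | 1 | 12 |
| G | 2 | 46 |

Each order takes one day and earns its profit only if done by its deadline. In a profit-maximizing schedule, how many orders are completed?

Take jobs in profit order; each goes to the latest open slot no later than its deadline.
Profit order: A=51 G=46 D=41 E=36 B=34 C=24 F=12
Assign: A→slot 2, G→slot 1, D skipped, E→slot 3, B skipped, C skipped, F skipped.
Slots: [1:G] [2:A] [3:E]
3 of 7 scheduled.

3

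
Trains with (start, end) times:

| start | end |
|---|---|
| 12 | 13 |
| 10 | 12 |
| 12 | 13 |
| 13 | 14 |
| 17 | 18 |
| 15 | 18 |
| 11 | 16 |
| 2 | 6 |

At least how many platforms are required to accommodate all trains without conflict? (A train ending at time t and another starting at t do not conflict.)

starts: [2, 10, 11, 12, 12, 13, 15, 17]
ends:   [6, 12, 13, 13, 14, 16, 18, 18]
s2→1 e6→0 s10→1 s11→2 e12→1 s12→2 s12→3  — peak 3.

3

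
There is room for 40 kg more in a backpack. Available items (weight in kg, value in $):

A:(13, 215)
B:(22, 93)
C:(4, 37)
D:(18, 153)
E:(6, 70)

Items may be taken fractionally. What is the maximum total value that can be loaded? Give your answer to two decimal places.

Ratios (sorted): A 16.54, E 11.67, C 9.25, D 8.50, B 4.23
take A (13 @ 215); take E (6 @ 70); take C (4 @ 37); take 17/18 of D → 144.50. Capacity used 40/40.
Total value = 466.50

466.50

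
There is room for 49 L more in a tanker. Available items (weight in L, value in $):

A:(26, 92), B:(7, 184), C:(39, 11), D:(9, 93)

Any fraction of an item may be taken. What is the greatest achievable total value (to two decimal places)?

370.97

Greedy by value/weight ratio, highest first.
Order: B (184/7=26.29) > D (93/9=10.33) > A (92/26=3.54) > C (11/39=0.28)
Fill: take B (7 @ 184) → take D (9 @ 93) → take A (26 @ 92) → take 7/39 of C → 1.97; 49/49 used.
Total value = 370.97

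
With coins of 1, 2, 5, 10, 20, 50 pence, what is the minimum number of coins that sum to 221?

Greedy: take as many of the largest coin as possible, then repeat with the remainder.
221 − 4×50→21 − 1×20→1 − 1×1→0
Total coins = 4 + 1 + 1 = 6

6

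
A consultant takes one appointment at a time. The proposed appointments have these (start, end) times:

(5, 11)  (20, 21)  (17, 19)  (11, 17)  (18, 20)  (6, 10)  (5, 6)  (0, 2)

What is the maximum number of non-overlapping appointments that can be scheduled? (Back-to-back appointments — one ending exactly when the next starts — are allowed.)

6

By end time: (0,2), (5,6), (6,10), (5,11), (11,17), (17,19), (18,20), (20,21).
Pick (0,2); next start ≥ 2 → (5,6); next start ≥ 6 → (6,10); next start ≥ 10 → (11,17); next start ≥ 17 → (17,19); next start ≥ 19 → (20,21).
Selected 6 appointments.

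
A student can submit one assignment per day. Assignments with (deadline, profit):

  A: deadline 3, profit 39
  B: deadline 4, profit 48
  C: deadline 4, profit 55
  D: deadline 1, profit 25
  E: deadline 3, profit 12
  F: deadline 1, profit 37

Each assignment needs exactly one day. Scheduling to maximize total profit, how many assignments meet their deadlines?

4

Take jobs in profit order; each goes to the latest open slot no later than its deadline.
By profit: C(d4,55), B(d4,48), A(d3,39), F(d1,37), D(d1,25), E(d3,12)
C→slot 4; B→slot 3; A→slot 2; F→slot 1; D skipped; E skipped.
4 of 6 scheduled.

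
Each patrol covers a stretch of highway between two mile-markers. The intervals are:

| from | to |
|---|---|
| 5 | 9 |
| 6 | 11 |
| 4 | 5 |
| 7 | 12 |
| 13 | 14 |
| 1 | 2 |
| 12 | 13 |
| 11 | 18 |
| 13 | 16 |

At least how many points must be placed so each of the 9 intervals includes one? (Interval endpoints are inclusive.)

Sort by right endpoint; whenever an interval is uncovered, place a point at its right end.
Sorted: [1,2] [4,5] [5,9] [6,11] [7,12] [12,13] [13,14] [13,16] [11,18]
{[1,2]} hit by 2; {[4,5],[5,9]} hit by 5; {[6,11],[7,12]} hit by 11; {[12,13],[13,14],[13,16],[11,18]} hit by 13.
Points: 2, 5, 11, 13 (4 total).

4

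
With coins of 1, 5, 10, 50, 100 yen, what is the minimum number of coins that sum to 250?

250 = 2×100 + 1×50
Total coins = 2 + 1 = 3

3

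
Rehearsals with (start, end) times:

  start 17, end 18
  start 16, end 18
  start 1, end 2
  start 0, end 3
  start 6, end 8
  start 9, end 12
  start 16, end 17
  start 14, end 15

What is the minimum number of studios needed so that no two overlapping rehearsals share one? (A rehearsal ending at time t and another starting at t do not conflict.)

starts: [0, 1, 6, 9, 14, 16, 16, 17]
ends:   [2, 3, 8, 12, 15, 17, 18, 18]
s0→1 s1→2  — peak 2.

2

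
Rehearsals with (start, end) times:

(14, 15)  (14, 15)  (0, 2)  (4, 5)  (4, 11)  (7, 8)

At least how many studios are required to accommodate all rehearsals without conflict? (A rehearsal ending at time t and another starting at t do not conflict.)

starts: [0, 4, 4, 7, 14, 14]
ends:   [2, 5, 8, 11, 15, 15]
s0→1 e2→0 s4→1 s4→2  — peak 2.

2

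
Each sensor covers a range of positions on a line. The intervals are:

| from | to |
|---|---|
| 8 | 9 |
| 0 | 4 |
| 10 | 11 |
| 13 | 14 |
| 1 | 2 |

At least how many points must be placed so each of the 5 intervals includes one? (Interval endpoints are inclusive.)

By right end: [1,2]  [0,4]  [8,9]  [10,11]  [13,14]
[1,2] uncovered → point at 2; [8,9] uncovered → point at 9; [10,11] uncovered → point at 11; [13,14] uncovered → point at 14.
Points: 2, 9, 11, 14 (4 total).

4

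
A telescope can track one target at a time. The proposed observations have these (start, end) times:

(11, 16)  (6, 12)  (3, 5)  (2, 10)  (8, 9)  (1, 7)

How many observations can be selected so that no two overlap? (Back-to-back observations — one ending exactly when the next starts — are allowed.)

Greedy by earliest finish: after sorting by end time, pick each interval compatible with the last pick.
Sorted by end: (3,5)  (1,7)  (8,9)  (2,10)  (6,12)  (11,16)
take (3,5); take (8,9); skip (6,12); take (11,16).
Selected 3 observations.

3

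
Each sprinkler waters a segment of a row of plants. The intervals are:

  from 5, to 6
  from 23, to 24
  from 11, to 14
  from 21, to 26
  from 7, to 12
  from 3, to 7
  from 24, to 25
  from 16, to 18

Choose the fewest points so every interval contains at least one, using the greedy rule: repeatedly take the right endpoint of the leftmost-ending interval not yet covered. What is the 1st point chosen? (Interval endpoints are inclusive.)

By right end: [5,6]  [3,7]  [7,12]  [11,14]  [16,18]  [23,24]  [24,25]  [21,26]
[5,6] uncovered → point at 6; [7,12] uncovered → point at 12; [16,18] uncovered → point at 18; [23,24] uncovered → point at 24.
Points: 6, 12, 18, 24 (4 total).

6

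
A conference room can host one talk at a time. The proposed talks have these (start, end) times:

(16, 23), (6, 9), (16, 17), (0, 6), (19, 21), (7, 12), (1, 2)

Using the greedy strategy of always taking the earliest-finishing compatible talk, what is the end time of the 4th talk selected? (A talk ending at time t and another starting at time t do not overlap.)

By end time: (1,2), (0,6), (6,9), (7,12), (16,17), (19,21), (16,23).
Pick (1,2); next start ≥ 2 → (6,9); next start ≥ 9 → (16,17); next start ≥ 17 → (19,21).
Selected: (1,2) (6,9) (16,17) (19,21)

21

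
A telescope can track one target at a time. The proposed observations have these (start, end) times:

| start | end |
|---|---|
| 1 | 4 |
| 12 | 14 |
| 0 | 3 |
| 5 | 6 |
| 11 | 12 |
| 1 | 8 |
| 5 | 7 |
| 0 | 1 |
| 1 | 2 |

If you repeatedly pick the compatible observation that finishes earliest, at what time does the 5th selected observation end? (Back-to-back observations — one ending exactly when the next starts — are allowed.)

14

Sort by end time and greedily take each interval whose start is ≥ the last chosen end.
Sorted by end: (0,1)  (1,2)  (0,3)  (1,4)  (5,6)  (5,7)  (1,8)  (11,12)  (12,14)
take (0,1); take (1,2); take (5,6); skip (1,8); take (11,12); take (12,14).
Selected: (0,1) (1,2) (5,6) (11,12) (12,14)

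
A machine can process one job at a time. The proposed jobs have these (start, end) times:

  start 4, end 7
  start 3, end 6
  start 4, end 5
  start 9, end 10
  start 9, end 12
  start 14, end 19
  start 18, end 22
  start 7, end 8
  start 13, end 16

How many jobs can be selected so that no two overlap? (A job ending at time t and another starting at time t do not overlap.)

Greedy by earliest finish: after sorting by end time, pick each interval compatible with the last pick.
Sorted by end: (4,5)  (3,6)  (4,7)  (7,8)  (9,10)  (9,12)  (13,16)  (14,19)  (18,22)
take (4,5); take (7,8); take (9,10); take (13,16); skip (14,19); take (18,22).
Selected 5 jobs.

5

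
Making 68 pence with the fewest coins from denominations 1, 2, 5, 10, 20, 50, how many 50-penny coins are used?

1

Greedy: take as many of the largest coin as possible, then repeat with the remainder.
68 = 1×50 + 1×10 + 1×5 + 1×2 + 1×1
Count of 50: 1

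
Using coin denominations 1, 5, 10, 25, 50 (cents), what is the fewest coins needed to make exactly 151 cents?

4

151 − 3×50→1 − 1×1→0
Total coins = 3 + 1 = 4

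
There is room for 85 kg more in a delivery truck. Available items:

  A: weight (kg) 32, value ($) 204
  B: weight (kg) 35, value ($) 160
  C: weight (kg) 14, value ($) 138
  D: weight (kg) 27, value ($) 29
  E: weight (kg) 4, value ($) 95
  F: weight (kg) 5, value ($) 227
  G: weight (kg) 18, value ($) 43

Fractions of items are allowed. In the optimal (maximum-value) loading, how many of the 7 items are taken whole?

4

Greedy by value/weight ratio, highest first.
Order: F (227/5=45.40) > E (95/4=23.75) > C (138/14=9.86) > A (204/32=6.38) > B (160/35=4.57) > G (43/18=2.39) > D (29/27=1.07)
Fill: take F (5 @ 227) → take E (4 @ 95) → take C (14 @ 138) → take A (32 @ 204) → take 30/35 of B → 137.14; 85/85 used.
4 item(s) taken whole; one partial (take 30/35 of B).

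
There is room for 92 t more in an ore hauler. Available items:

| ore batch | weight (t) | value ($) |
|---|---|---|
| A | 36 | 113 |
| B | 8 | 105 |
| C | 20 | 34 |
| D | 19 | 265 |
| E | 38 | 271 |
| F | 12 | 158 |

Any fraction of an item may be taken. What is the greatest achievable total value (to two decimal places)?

Greedy by value/weight ratio, highest first.
Ratios (sorted): D 13.95, F 13.17, B 13.12, E 7.13, A 3.14, C 1.70
take D (19 @ 265); take F (12 @ 158); take B (8 @ 105); take E (38 @ 271); take 15/36 of A → 47.08. Capacity used 92/92.
Total value = 846.08

846.08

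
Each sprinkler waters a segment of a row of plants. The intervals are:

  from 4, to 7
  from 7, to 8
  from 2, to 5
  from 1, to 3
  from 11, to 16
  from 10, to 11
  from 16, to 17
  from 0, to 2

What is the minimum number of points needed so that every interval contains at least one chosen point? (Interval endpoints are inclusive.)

4

Sort by right endpoint; whenever an interval is uncovered, place a point at its right end.
Sorted: [0,2] [1,3] [2,5] [4,7] [7,8] [10,11] [11,16] [16,17]
{[0,2],[1,3],[2,5]} hit by 2; {[4,7],[7,8]} hit by 7; {[10,11],[11,16]} hit by 11; {[16,17]} hit by 17.
Points: 2, 7, 11, 17 (4 total).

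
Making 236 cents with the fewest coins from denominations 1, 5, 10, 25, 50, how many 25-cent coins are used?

Greedy: take as many of the largest coin as possible, then repeat with the remainder.
236 = 4×50 + 1×25 + 1×10 + 1×1
Count of 25: 1

1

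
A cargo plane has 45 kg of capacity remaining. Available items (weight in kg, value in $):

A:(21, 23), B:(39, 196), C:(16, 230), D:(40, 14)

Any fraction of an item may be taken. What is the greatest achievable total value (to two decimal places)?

Greedy by value/weight ratio, highest first.
Order: C (230/16=14.38) > B (196/39=5.03) > A (23/21=1.10) > D (14/40=0.35)
Fill: take C (16 @ 230) → take 29/39 of B → 145.74; 45/45 used.
Total value = 375.74

375.74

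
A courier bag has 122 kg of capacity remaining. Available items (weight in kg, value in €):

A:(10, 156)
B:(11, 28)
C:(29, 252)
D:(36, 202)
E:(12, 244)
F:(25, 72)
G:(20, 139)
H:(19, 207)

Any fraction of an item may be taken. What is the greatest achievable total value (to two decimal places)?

1177.56

Sort by value per unit weight and fill in that order.
Ratios (sorted): E 20.33, A 15.60, H 10.89, C 8.69, G 6.95, D 5.61, F 2.88, B 2.55
take E (12 @ 244); take A (10 @ 156); take H (19 @ 207); take C (29 @ 252); take G (20 @ 139); take 32/36 of D → 179.56. Capacity used 122/122.
Total value = 1177.56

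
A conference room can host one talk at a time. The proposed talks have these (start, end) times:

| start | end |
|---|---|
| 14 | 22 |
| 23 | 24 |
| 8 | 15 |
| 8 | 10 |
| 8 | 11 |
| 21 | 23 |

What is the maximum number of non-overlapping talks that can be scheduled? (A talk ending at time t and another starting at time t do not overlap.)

Sorted by end: (8,10)  (8,11)  (8,15)  (14,22)  (21,23)  (23,24)
take (8,10); skip (8,15); take (14,22); take (23,24).
Selected 3 talks.

3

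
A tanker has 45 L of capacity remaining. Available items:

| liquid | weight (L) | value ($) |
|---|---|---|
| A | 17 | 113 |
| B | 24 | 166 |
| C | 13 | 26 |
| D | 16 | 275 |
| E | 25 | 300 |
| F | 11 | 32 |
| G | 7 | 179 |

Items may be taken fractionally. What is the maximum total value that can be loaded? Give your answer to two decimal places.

718.00

Ratios (sorted): G 25.57, D 17.19, E 12.00, B 6.92, A 6.65, F 2.91, C 2.00
take G (7 @ 179); take D (16 @ 275); take 22/25 of E → 264.00. Capacity used 45/45.
Total value = 718.00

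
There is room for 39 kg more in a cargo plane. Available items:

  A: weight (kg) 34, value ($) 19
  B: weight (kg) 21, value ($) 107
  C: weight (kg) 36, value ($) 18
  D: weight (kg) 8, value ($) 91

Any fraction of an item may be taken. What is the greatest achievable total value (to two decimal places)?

Sort by value per unit weight and fill in that order.
Order: D (91/8=11.38) > B (107/21=5.10) > A (19/34=0.56) > C (18/36=0.50)
Fill: take D (8 @ 91) → take B (21 @ 107) → take 10/34 of A → 5.59; 39/39 used.
Total value = 203.59

203.59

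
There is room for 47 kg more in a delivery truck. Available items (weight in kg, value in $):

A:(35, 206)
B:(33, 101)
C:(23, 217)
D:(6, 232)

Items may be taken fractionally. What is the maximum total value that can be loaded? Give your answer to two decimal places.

Sort by value per unit weight and fill in that order.
Ratios (sorted): D 38.67, C 9.43, A 5.89, B 3.06
take D (6 @ 232); take C (23 @ 217); take 18/35 of A → 105.94. Capacity used 47/47.
Total value = 554.94

554.94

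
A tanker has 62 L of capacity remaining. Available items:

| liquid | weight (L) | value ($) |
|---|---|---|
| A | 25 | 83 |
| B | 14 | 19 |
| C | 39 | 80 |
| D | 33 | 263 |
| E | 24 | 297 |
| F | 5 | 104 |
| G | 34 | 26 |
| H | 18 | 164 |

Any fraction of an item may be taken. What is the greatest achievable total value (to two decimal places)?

684.55

Sort by value per unit weight and fill in that order.
Ratios (sorted): F 20.80, E 12.38, H 9.11, D 7.97, A 3.32, C 2.05, B 1.36, G 0.76
take F (5 @ 104); take E (24 @ 297); take H (18 @ 164); take 15/33 of D → 119.55. Capacity used 62/62.
Total value = 684.55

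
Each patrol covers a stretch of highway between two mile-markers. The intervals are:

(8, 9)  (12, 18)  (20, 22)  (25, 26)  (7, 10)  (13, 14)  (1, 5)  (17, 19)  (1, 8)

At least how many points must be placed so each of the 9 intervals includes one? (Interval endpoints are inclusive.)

6

By right end: [1,5]  [1,8]  [8,9]  [7,10]  [13,14]  [12,18]  [17,19]  [20,22]  [25,26]
[1,5] uncovered → point at 5; [8,9] uncovered → point at 9; [13,14] uncovered → point at 14; [17,19] uncovered → point at 19; [20,22] uncovered → point at 22; [25,26] uncovered → point at 26.
Points: 5, 9, 14, 19, 22, 26 (6 total).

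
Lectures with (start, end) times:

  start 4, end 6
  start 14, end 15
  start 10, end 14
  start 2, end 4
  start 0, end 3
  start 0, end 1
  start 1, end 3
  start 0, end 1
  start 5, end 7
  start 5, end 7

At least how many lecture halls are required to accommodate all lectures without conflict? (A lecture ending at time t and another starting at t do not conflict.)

3

The answer is the maximum number of intervals overlapping at any instant.
Events (time:±→running): 0:+→1 0:+→2 0:+→3 … peak 3.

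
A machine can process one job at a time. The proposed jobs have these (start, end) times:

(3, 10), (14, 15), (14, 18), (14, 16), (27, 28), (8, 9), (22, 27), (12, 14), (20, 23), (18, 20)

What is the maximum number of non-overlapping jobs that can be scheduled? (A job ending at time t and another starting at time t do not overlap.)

6

Sort by end time and greedily take each interval whose start is ≥ the last chosen end.
By end time: (8,9), (3,10), (12,14), (14,15), (14,16), (14,18), (18,20), (20,23), (22,27), (27,28).
Pick (8,9); next start ≥ 9 → (12,14); next start ≥ 14 → (14,15); next start ≥ 15 → (18,20); next start ≥ 20 → (20,23); next start ≥ 23 → (27,28).
Selected 6 jobs.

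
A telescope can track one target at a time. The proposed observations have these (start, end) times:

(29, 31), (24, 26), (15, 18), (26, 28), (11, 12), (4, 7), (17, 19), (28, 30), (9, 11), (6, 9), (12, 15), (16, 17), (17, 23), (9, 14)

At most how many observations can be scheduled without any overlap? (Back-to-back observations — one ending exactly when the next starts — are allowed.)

Sort by end time and greedily take each interval whose start is ≥ the last chosen end.
By end time: (4,7), (6,9), (9,11), (11,12), (9,14), (12,15), (16,17), (15,18), (17,19), (17,23), (24,26), (26,28), (28,30), (29,31).
Pick (4,7); next start ≥ 7 → (9,11); next start ≥ 11 → (11,12); next start ≥ 12 → (12,15); next start ≥ 15 → (16,17); next start ≥ 17 → (17,19); next start ≥ 19 → (24,26); next start ≥ 26 → (26,28); next start ≥ 28 → (28,30).
Selected 9 observations.

9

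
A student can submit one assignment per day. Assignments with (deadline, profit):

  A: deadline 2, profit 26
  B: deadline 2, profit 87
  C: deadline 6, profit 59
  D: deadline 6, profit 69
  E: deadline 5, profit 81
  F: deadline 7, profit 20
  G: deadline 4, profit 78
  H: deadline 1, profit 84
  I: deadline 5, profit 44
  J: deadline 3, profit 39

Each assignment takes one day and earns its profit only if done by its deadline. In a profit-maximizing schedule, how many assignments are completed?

Take jobs in profit order; each goes to the latest open slot no later than its deadline.
Profit order: B=87 H=84 E=81 G=78 D=69 C=59 I=44 J=39 A=26 F=20
Assign: B→slot 2, H→slot 1, E→slot 5, G→slot 4, D→slot 6, C→slot 3, I skipped, J skipped, A skipped, F→slot 7.
Slots: [1:H] [2:B] [3:C] [4:G] [5:E] [6:D] [7:F]
7 of 10 scheduled.

7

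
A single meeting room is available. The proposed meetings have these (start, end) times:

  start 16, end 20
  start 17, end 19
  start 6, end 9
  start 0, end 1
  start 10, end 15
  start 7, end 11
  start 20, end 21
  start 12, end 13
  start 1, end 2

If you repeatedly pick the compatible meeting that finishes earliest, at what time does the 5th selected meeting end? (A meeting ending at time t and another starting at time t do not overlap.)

19

By end time: (0,1), (1,2), (6,9), (7,11), (12,13), (10,15), (17,19), (16,20), (20,21).
Pick (0,1); next start ≥ 1 → (1,2); next start ≥ 2 → (6,9); next start ≥ 9 → (12,13); next start ≥ 13 → (17,19); next start ≥ 19 → (20,21).
Selected: (0,1) (1,2) (6,9) (12,13) (17,19) (20,21)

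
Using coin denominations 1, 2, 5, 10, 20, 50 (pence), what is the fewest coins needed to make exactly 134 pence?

Use the largest denomination that fits, subtract, and repeat.
134 = 2×50 + 1×20 + 1×10 + 2×2
Total coins = 2 + 1 + 1 + 2 = 6

6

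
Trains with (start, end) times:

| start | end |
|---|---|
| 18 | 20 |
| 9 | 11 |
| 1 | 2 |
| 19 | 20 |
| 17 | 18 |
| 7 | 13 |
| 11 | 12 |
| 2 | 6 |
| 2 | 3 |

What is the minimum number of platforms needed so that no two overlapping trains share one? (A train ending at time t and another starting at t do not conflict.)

2

The answer is the maximum number of intervals overlapping at any instant.
Events (time:±→running): 1:+→1 2:-→0 2:+→1 2:+→2 … peak 2.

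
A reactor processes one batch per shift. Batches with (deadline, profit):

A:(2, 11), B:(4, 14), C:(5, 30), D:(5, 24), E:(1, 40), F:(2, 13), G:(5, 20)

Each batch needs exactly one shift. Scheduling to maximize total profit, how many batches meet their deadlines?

Profit order: E=40 C=30 D=24 G=20 B=14 F=13 A=11
Assign: E→slot 1, C→slot 5, D→slot 4, G→slot 3, B→slot 2, F skipped, A skipped.
Slots: [1:E] [2:B] [3:G] [4:D] [5:C]
5 of 7 scheduled.

5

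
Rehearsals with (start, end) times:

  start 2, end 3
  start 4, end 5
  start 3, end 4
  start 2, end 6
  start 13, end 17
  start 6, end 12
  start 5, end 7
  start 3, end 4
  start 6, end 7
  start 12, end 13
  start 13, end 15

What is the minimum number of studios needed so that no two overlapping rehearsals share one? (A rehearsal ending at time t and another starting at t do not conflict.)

3

Count concurrent intervals with a sweep; the peak is the room count.
Events (time:±→running): 2:+→1 2:+→2 3:-→1 3:+→2 3:+→3 … peak 3.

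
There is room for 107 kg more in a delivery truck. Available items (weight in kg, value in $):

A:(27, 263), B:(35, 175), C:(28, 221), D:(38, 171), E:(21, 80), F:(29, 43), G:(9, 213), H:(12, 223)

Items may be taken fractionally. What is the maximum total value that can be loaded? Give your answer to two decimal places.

1075.00

Ratios (sorted): G 23.67, H 18.58, A 9.74, C 7.89, B 5.00, D 4.50, E 3.81, F 1.48
take G (9 @ 213); take H (12 @ 223); take A (27 @ 263); take C (28 @ 221); take 31/35 of B → 155.00. Capacity used 107/107.
Total value = 1075.00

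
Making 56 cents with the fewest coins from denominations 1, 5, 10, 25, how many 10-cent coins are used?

0

56 = 2×25 + 1×5 + 1×1
Count of 10: 0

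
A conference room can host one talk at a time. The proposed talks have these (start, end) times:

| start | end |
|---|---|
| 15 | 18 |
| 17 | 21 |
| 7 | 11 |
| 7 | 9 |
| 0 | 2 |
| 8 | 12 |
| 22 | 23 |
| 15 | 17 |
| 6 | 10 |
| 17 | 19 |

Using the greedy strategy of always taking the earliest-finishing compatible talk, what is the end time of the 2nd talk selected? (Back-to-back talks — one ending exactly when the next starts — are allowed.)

Sort by end time and greedily take each interval whose start is ≥ the last chosen end.
Sorted by end: (0,2)  (7,9)  (6,10)  (7,11)  (8,12)  (15,17)  (15,18)  (17,19)  (17,21)  (22,23)
take (0,2); take (7,9); take (15,17); take (17,19); take (22,23).
Selected: (0,2) (7,9) (15,17) (17,19) (22,23)

9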